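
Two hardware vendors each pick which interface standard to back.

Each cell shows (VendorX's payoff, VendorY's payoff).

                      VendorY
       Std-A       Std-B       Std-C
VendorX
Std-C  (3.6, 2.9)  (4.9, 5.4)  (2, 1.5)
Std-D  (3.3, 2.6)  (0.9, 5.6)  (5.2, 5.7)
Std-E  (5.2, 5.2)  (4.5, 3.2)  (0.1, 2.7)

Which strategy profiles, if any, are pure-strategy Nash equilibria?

Check each profile: it is a Nash equilibrium iff no player can strictly gain by switching unilaterally.
(Std-C, Std-A): VendorX can switch to Std-E (3.6 → 5.2). Not NE.
(Std-C, Std-B): VendorX gets 4.9, best alternative 4.5; VendorY gets 5.4, best alternative 2.9. No profitable deviation — NE.
(Std-C, Std-C): VendorX can switch to Std-D (2 → 5.2). Not NE.
(Std-D, Std-A): VendorX can switch to Std-C (3.3 → 3.6). Not NE.
(Std-D, Std-B): VendorX can switch to Std-C (0.9 → 4.9). Not NE.
(Std-D, Std-C): VendorX gets 5.2, best alternative 2; VendorY gets 5.7, best alternative 5.6. No profitable deviation — NE.
(Std-E, Std-A): VendorX gets 5.2, best alternative 3.6; VendorY gets 5.2, best alternative 3.2. No profitable deviation — NE.
(Std-E, Std-B): VendorX can switch to Std-C (4.5 → 4.9). Not NE.
(Std-E, Std-C): VendorX can switch to Std-C (0.1 → 2). Not NE.

Pure-strategy Nash equilibria: (Std-C, Std-B) and (Std-D, Std-C) and (Std-E, Std-A)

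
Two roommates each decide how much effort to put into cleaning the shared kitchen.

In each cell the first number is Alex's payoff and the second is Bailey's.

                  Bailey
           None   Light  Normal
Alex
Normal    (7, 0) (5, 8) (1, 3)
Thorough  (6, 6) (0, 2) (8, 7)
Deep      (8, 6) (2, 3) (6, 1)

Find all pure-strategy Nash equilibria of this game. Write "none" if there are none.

(Normal, Light); (Thorough, Normal); (Deep, None)

For each strategy profile, look for a profitable unilateral deviation.
(Normal, None): Alex can switch to Deep (7 → 8). Not NE.
(Normal, Light): Alex gets 5, best alternative 2; Bailey gets 8, best alternative 3. No profitable deviation — NE.
(Normal, Normal): Alex can switch to Thorough (1 → 8). Not NE.
(Thorough, None): Alex can switch to Normal (6 → 7). Not NE.
(Thorough, Light): Alex can switch to Normal (0 → 5). Not NE.
(Thorough, Normal): Alex gets 8, best alternative 6; Bailey gets 7, best alternative 6. No profitable deviation — NE.
(Deep, None): Alex gets 8, best alternative 7; Bailey gets 6, best alternative 3. No profitable deviation — NE.
(Deep, Light): Alex can switch to Normal (2 → 5). Not NE.
(Deep, Normal): Alex can switch to Thorough (6 → 8). Not NE.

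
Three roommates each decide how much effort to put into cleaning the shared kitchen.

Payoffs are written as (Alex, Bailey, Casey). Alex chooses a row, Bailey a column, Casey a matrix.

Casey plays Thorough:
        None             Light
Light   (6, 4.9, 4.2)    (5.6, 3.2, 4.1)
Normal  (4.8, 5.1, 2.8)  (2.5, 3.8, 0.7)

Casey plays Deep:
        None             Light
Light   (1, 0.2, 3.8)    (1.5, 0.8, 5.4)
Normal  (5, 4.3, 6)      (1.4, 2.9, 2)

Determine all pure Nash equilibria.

(Light, None, Thorough) and (Light, Light, Deep) and (Normal, None, Deep)

For each strategy profile, look for a profitable unilateral deviation.
(Light, None, Thorough): Alex gets 6, best alternative 4.8; Bailey gets 4.9, best alternative 3.2; Casey gets 4.2, best alternative 3.8. No profitable deviation — NE.
(Light, None, Deep): Alex can switch to Normal (1 → 5). Not NE.
(Light, Light, Thorough): Bailey can switch to None (3.2 → 4.9). Not NE.
(Light, Light, Deep): Alex gets 1.5, best alternative 1.4; Bailey gets 0.8, best alternative 0.2; Casey gets 5.4, best alternative 4.1. No profitable deviation — NE.
(Normal, None, Thorough): Alex can switch to Light (4.8 → 6). Not NE.
(Normal, None, Deep): Alex gets 5, best alternative 1; Bailey gets 4.3, best alternative 2.9; Casey gets 6, best alternative 2.8. No profitable deviation — NE.
(Normal, Light, Thorough): Alex can switch to Light (2.5 → 5.6). Not NE.
(Normal, Light, Deep): Alex can switch to Light (1.4 → 1.5). Not NE.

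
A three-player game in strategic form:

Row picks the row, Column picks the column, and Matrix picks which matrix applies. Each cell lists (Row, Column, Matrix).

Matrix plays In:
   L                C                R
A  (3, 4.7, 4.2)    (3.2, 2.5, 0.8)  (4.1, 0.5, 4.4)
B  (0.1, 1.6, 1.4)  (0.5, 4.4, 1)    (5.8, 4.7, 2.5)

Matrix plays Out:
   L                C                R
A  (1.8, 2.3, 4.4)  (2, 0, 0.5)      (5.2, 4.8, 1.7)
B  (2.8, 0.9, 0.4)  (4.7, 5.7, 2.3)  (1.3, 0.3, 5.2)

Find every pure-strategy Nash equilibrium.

For each player, find the best response to each opponent profile; mutual best responses are the pure NE.
Row against (L, In): payoffs 3, 0.1 → best response A.
Row against (L, Out): payoffs 1.8, 2.8 → best response B.
Row against (C, In): payoffs 3.2, 0.5 → best response A.
Row against (C, Out): payoffs 2, 4.7 → best response B.
Row against (R, In): payoffs 4.1, 5.8 → best response B.
Row against (R, Out): payoffs 5.2, 1.3 → best response A.
Column against (A, In): payoffs 4.7, 2.5, 0.5 → best response L.
Column against (A, Out): payoffs 2.3, 0, 4.8 → best response R.
Column against (B, In): payoffs 1.6, 4.4, 4.7 → best response R.
Column against (B, Out): payoffs 0.9, 5.7, 0.3 → best response C.
Matrix against (A, L): payoffs 4.2, 4.4 → best response Out.
Matrix against (A, C): payoffs 0.8, 0.5 → best response In.
Matrix against (A, R): payoffs 4.4, 1.7 → best response In.
Matrix against (B, L): payoffs 1.4, 0.4 → best response In.
Matrix against (B, C): payoffs 1, 2.3 → best response Out.
Matrix against (B, R): payoffs 2.5, 5.2 → best response Out.
Mutual best responses: (B, C, Out).

(B, C, Out)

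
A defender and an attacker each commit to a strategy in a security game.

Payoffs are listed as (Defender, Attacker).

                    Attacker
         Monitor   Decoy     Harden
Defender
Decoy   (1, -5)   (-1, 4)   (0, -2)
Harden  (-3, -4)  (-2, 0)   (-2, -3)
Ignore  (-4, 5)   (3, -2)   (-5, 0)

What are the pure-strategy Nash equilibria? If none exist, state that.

(Decoy, Monitor): Attacker can switch to Decoy (-5 → 4). Not NE.
(Decoy, Decoy): Defender can switch to Ignore (-1 → 3). Not NE.
(Decoy, Harden): Attacker can switch to Decoy (-2 → 4). Not NE.
(Harden, Monitor): Defender can switch to Decoy (-3 → 1). Not NE.
(Harden, Decoy): Defender can switch to Decoy (-2 → -1). Not NE.
(Harden, Harden): Defender can switch to Decoy (-2 → 0). Not NE.
(Ignore, Monitor): Defender can switch to Decoy (-4 → 1). Not NE.
(Ignore, Decoy): Attacker can switch to Monitor (-2 → 5). Not NE.
(The remaining 1 profile has a profitable deviation by the same check.)

none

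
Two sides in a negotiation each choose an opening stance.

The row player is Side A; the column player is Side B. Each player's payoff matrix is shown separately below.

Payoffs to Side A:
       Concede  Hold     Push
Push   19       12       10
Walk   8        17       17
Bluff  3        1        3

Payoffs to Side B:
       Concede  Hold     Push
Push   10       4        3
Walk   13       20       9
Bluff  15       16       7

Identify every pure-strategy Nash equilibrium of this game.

Side A against Concede: payoffs 19, 8, 3 → best response Push.
Side A against Hold: payoffs 12, 17, 1 → best response Walk.
Side A against Push: payoffs 10, 17, 3 → best response Walk.
Side B against Push: payoffs 10, 4, 3 → best response Concede.
Side B against Walk: payoffs 13, 20, 9 → best response Hold.
Side B against Bluff: payoffs 15, 16, 7 → best response Hold.
Mutual best responses: (Push, Concede); (Walk, Hold).

Pure-strategy Nash equilibria: (Push, Concede) and (Walk, Hold)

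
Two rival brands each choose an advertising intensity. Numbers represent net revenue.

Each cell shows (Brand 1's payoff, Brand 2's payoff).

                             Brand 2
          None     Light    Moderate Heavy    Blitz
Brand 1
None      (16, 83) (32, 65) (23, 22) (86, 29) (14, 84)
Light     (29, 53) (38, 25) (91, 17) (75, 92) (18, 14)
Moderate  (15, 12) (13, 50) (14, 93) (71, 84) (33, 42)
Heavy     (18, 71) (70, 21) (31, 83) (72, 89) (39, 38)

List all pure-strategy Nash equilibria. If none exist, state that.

No pure-strategy Nash equilibrium.

(None, None): Brand 1 can switch to Light (16 → 29). Not NE.
(None, Light): Brand 1 can switch to Light (32 → 38). Not NE.
(None, Moderate): Brand 1 can switch to Light (23 → 91). Not NE.
(None, Heavy): Brand 2 can switch to None (29 → 83). Not NE.
(None, Blitz): Brand 1 can switch to Light (14 → 18). Not NE.
(Light, None): Brand 2 can switch to Heavy (53 → 92). Not NE.
(The remaining 14 profiles each have a profitable deviation by the same check.)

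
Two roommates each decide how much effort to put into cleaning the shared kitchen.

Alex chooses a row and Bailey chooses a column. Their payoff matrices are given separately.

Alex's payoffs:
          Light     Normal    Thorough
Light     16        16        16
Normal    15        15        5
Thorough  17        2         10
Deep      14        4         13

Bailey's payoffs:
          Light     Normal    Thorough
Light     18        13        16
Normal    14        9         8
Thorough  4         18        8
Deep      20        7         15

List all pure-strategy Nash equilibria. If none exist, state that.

No pure-strategy Nash equilibrium.

Check each profile: it is a Nash equilibrium iff no player can strictly gain by switching unilaterally.
(Light, Light): Alex can switch to Thorough (16 → 17). Not NE.
(Light, Normal): Bailey can switch to Light (13 → 18). Not NE.
(Light, Thorough): Bailey can switch to Light (16 → 18). Not NE.
(Normal, Light): Alex can switch to Light (15 → 16). Not NE.
(Normal, Normal): Alex can switch to Light (15 → 16). Not NE.
(Normal, Thorough): Alex can switch to Light (5 → 16). Not NE.
(Thorough, Light): Bailey can switch to Normal (4 → 18). Not NE.
(Thorough, Normal): Alex can switch to Light (2 → 16). Not NE.
(The remaining 4 profiles each have a profitable deviation by the same check.)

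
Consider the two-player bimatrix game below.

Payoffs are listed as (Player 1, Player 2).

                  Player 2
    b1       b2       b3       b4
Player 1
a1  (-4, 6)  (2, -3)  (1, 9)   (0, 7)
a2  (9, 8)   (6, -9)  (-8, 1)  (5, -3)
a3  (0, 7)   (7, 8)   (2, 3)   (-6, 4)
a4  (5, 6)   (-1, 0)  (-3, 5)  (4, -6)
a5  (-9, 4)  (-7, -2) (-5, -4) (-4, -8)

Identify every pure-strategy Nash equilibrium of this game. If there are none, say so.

Player 1 against b1: payoffs -4, 9, 0, 5, -9 → best response a2.
Player 1 against b2: payoffs 2, 6, 7, -1, -7 → best response a3.
Player 1 against b3: payoffs 1, -8, 2, -3, -5 → best response a3.
Player 1 against b4: payoffs 0, 5, -6, 4, -4 → best response a2.
Player 2 against a1: payoffs 6, -3, 9, 7 → best response b3.
Player 2 against a2: payoffs 8, -9, 1, -3 → best response b1.
Player 2 against a3: payoffs 7, 8, 3, 4 → best response b2.
Player 2 against a4: payoffs 6, 0, 5, -6 → best response b1.
Player 2 against a5: payoffs 4, -2, -4, -8 → best response b1.
Mutual best responses: (a2, b1); (a3, b2).

Pure-strategy Nash equilibria: (a2, b1) and (a3, b2)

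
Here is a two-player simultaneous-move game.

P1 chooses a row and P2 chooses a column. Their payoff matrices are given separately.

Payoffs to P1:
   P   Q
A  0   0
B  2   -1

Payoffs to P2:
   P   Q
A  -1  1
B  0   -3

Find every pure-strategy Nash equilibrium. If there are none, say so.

The pure Nash equilibria are (A, Q); (B, P).

For each player, find the best response to each opponent profile; mutual best responses are the pure NE.
P1 against P: payoffs 0, 2 → best response B.
P1 against Q: payoffs 0, -1 → best response A.
P2 against A: payoffs -1, 1 → best response Q.
P2 against B: payoffs 0, -3 → best response P.
Mutual best responses: (A, Q); (B, P).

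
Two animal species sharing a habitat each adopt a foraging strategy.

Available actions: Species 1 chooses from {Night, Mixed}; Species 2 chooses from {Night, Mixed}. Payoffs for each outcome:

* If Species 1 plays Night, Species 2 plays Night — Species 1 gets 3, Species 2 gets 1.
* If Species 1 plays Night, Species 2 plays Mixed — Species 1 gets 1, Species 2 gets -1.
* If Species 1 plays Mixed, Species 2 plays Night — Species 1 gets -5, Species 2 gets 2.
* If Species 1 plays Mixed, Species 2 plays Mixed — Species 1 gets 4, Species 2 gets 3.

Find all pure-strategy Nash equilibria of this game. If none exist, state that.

(Night, Night) and (Mixed, Mixed)

Species 1 against Night: payoffs 3, -5 → best response Night.
Species 1 against Mixed: payoffs 1, 4 → best response Mixed.
Species 2 against Night: payoffs 1, -1 → best response Night.
Species 2 against Mixed: payoffs 2, 3 → best response Mixed.
Mutual best responses: (Night, Night); (Mixed, Mixed).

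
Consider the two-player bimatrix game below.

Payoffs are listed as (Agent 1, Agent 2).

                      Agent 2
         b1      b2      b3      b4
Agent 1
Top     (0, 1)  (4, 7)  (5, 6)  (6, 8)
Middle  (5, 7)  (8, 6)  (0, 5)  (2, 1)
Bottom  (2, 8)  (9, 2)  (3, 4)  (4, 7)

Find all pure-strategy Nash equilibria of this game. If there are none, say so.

Agent 1 against b1: payoffs 0, 5, 2 → best response Middle.
Agent 1 against b2: payoffs 4, 8, 9 → best response Bottom.
Agent 1 against b3: payoffs 5, 0, 3 → best response Top.
Agent 1 against b4: payoffs 6, 2, 4 → best response Top.
Agent 2 against Top: payoffs 1, 7, 6, 8 → best response b4.
Agent 2 against Middle: payoffs 7, 6, 5, 1 → best response b1.
Agent 2 against Bottom: payoffs 8, 2, 4, 7 → best response b1.
Mutual best responses: (Top, b4); (Middle, b1).

The pure Nash equilibria are (Top, b4), (Middle, b1).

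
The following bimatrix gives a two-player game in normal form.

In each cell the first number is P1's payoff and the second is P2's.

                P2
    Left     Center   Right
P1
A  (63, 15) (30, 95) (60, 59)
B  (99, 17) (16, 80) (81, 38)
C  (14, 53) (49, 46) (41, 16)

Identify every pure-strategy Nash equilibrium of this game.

(A, Left): P1 can switch to B (63 → 99). Not NE.
(A, Center): P1 can switch to C (30 → 49). Not NE.
(A, Right): P1 can switch to B (60 → 81). Not NE.
(B, Left): P2 can switch to Center (17 → 80). Not NE.
(B, Center): P1 can switch to A (16 → 30). Not NE.
(B, Right): P2 can switch to Center (38 → 80). Not NE.
(C, Left): P1 can switch to A (14 → 63). Not NE.
(C, Center): P2 can switch to Left (46 → 53). Not NE.
(C, Right): P1 can switch to A (41 → 60). Not NE.

There is no pure-strategy Nash equilibrium.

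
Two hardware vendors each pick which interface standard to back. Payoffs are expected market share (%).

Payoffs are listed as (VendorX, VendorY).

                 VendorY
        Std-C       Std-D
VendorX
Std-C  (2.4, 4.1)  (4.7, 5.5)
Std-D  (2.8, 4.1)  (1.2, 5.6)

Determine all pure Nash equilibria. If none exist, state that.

(Std-C, Std-C): VendorX can switch to Std-D (2.4 → 2.8). Not NE.
(Std-C, Std-D): VendorX gets 4.7, best alternative 1.2; VendorY gets 5.5, best alternative 4.1. No profitable deviation — NE.
(Std-D, Std-C): VendorY can switch to Std-D (4.1 → 5.6). Not NE.
(Std-D, Std-D): VendorX can switch to Std-C (1.2 → 4.7). Not NE.

The unique pure-strategy Nash equilibrium is (Std-C, Std-D).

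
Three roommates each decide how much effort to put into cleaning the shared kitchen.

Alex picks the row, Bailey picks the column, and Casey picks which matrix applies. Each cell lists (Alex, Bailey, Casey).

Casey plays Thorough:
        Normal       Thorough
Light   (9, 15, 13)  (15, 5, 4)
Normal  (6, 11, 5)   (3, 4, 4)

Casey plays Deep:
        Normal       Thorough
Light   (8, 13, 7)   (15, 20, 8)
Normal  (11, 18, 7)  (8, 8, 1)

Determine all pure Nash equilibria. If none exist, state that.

Alex against (Normal, Thorough): payoffs 9, 6 → best response Light.
Alex against (Normal, Deep): payoffs 8, 11 → best response Normal.
Alex against (Thorough, Thorough): payoffs 15, 3 → best response Light.
Alex against (Thorough, Deep): payoffs 15, 8 → best response Light.
Bailey against (Light, Thorough): payoffs 15, 5 → best response Normal.
Bailey against (Light, Deep): payoffs 13, 20 → best response Thorough.
Bailey against (Normal, Thorough): payoffs 11, 4 → best response Normal.
Bailey against (Normal, Deep): payoffs 18, 8 → best response Normal.
Casey against (Light, Normal): payoffs 13, 7 → best response Thorough.
Casey against (Light, Thorough): payoffs 4, 8 → best response Deep.
Casey against (Normal, Normal): payoffs 5, 7 → best response Deep.
Casey against (Normal, Thorough): payoffs 4, 1 → best response Thorough.
Mutual best responses: (Light, Normal, Thorough); (Light, Thorough, Deep); (Normal, Normal, Deep).

The pure Nash equilibria are (Light, Normal, Thorough) and (Light, Thorough, Deep) and (Normal, Normal, Deep).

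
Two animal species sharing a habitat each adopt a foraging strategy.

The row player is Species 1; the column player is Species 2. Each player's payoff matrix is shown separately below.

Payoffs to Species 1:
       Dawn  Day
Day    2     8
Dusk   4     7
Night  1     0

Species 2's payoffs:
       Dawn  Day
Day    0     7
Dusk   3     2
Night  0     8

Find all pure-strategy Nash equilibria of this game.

(Day, Dawn): Species 1 can switch to Dusk (2 → 4). Not NE.
(Day, Day): Species 1 gets 8, best alternative 7; Species 2 gets 7, best alternative 0. No profitable deviation — NE.
(Dusk, Dawn): Species 1 gets 4, best alternative 2; Species 2 gets 3, best alternative 2. No profitable deviation — NE.
(Dusk, Day): Species 1 can switch to Day (7 → 8). Not NE.
(Night, Dawn): Species 1 can switch to Day (1 → 2). Not NE.
(Night, Day): Species 1 can switch to Day (0 → 8). Not NE.

The pure Nash equilibria are (Day, Day); (Dusk, Dawn).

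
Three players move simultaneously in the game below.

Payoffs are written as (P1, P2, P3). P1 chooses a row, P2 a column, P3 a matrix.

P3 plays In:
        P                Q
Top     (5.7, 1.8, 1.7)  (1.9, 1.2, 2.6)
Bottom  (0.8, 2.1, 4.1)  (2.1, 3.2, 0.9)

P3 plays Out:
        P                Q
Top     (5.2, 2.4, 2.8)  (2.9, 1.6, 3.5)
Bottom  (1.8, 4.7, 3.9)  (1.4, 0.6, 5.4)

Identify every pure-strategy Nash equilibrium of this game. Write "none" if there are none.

(Top, P, In): P3 can switch to Out (1.7 → 2.8). Not NE.
(Top, P, Out): P1 gets 5.2, best alternative 1.8; P2 gets 2.4, best alternative 1.6; P3 gets 2.8, best alternative 1.7. No profitable deviation — NE.
(Top, Q, In): P1 can switch to Bottom (1.9 → 2.1). Not NE.
(Top, Q, Out): P2 can switch to P (1.6 → 2.4). Not NE.
(Bottom, P, In): P1 can switch to Top (0.8 → 5.7). Not NE.
(Bottom, P, Out): P1 can switch to Top (1.8 → 5.2). Not NE.
(Bottom, Q, In): P3 can switch to Out (0.9 → 5.4). Not NE.
(The remaining 1 profile has a profitable deviation by the same check.)

(Top, P, Out)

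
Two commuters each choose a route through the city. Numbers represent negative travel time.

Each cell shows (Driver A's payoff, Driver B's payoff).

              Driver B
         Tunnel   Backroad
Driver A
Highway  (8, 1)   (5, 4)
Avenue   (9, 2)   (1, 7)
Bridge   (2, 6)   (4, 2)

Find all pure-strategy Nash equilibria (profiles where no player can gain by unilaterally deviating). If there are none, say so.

(Highway, Tunnel): Driver A can switch to Avenue (8 → 9). Not NE.
(Highway, Backroad): Driver A gets 5, best alternative 4; Driver B gets 4, best alternative 1. No profitable deviation — NE.
(Avenue, Tunnel): Driver B can switch to Backroad (2 → 7). Not NE.
(Avenue, Backroad): Driver A can switch to Highway (1 → 5). Not NE.
(Bridge, Tunnel): Driver A can switch to Highway (2 → 8). Not NE.
(Bridge, Backroad): Driver A can switch to Highway (4 → 5). Not NE.

Pure NE: (Highway, Backroad)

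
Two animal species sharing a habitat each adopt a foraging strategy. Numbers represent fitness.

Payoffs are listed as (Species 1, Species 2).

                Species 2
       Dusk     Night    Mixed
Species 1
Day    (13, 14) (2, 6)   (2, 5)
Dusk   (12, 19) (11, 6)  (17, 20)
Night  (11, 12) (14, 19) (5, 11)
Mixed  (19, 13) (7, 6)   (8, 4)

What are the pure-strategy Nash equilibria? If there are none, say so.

(Day, Dusk): Species 1 can switch to Mixed (13 → 19). Not NE.
(Day, Night): Species 1 can switch to Dusk (2 → 11). Not NE.
(Day, Mixed): Species 1 can switch to Dusk (2 → 17). Not NE.
(Dusk, Dusk): Species 1 can switch to Day (12 → 13). Not NE.
(Dusk, Night): Species 1 can switch to Night (11 → 14). Not NE.
(Dusk, Mixed): Species 1 gets 17, best alternative 8; Species 2 gets 20, best alternative 19. No profitable deviation — NE.
(Night, Dusk): Species 1 can switch to Day (11 → 13). Not NE.
(Night, Night): Species 1 gets 14, best alternative 11; Species 2 gets 19, best alternative 12. No profitable deviation — NE.
(Night, Mixed): Species 1 can switch to Dusk (5 → 17). Not NE.
(Mixed, Dusk): Species 1 gets 19, best alternative 13; Species 2 gets 13, best alternative 6. No profitable deviation — NE.
(Mixed, Night): Species 1 can switch to Dusk (7 → 11). Not NE.
(Mixed, Mixed): Species 1 can switch to Dusk (8 → 17). Not NE.

(Dusk, Mixed); (Night, Night); (Mixed, Dusk)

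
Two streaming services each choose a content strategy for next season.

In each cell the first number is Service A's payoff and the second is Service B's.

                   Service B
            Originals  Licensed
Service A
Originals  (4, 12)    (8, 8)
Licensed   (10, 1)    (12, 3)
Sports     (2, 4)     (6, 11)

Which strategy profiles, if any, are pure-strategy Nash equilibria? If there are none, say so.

(Licensed, Licensed)

Mark each player's best response to every combination of opponents' strategies; a profile where every player is best-responding is a pure Nash equilibrium.
Service A against Originals: payoffs 4, 10, 2 → best response Licensed.
Service A against Licensed: payoffs 8, 12, 6 → best response Licensed.
Service B against Originals: payoffs 12, 8 → best response Originals.
Service B against Licensed: payoffs 1, 3 → best response Licensed.
Service B against Sports: payoffs 4, 11 → best response Licensed.
Mutual best responses: (Licensed, Licensed).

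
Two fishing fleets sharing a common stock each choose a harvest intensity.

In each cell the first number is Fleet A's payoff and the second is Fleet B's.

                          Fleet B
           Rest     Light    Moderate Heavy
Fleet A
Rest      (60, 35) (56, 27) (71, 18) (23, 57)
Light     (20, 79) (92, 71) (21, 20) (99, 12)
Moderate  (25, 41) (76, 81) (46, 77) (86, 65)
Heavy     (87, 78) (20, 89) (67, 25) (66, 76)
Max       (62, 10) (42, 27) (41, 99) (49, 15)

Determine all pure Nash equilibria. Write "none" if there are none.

none

For each strategy profile, look for a profitable unilateral deviation.
(Rest, Rest): Fleet A can switch to Heavy (60 → 87). Not NE.
(Rest, Light): Fleet A can switch to Light (56 → 92). Not NE.
(Rest, Moderate): Fleet B can switch to Rest (18 → 35). Not NE.
(Rest, Heavy): Fleet A can switch to Light (23 → 99). Not NE.
(Light, Rest): Fleet A can switch to Rest (20 → 60). Not NE.
(Light, Light): Fleet B can switch to Rest (71 → 79). Not NE.
(The remaining 14 profiles each have a profitable deviation by the same check.)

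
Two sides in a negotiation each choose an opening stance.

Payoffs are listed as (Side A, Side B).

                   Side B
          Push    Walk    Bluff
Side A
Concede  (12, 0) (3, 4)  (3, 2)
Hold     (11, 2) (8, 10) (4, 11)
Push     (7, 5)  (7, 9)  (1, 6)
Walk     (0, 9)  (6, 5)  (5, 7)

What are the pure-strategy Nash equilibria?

No pure-strategy Nash equilibrium.

(Concede, Push): Side B can switch to Walk (0 → 4). Not NE.
(Concede, Walk): Side A can switch to Hold (3 → 8). Not NE.
(Concede, Bluff): Side A can switch to Hold (3 → 4). Not NE.
(Hold, Push): Side A can switch to Concede (11 → 12). Not NE.
(Hold, Walk): Side B can switch to Bluff (10 → 11). Not NE.
(Hold, Bluff): Side A can switch to Walk (4 → 5). Not NE.
(The remaining 6 profiles each have a profitable deviation by the same check.)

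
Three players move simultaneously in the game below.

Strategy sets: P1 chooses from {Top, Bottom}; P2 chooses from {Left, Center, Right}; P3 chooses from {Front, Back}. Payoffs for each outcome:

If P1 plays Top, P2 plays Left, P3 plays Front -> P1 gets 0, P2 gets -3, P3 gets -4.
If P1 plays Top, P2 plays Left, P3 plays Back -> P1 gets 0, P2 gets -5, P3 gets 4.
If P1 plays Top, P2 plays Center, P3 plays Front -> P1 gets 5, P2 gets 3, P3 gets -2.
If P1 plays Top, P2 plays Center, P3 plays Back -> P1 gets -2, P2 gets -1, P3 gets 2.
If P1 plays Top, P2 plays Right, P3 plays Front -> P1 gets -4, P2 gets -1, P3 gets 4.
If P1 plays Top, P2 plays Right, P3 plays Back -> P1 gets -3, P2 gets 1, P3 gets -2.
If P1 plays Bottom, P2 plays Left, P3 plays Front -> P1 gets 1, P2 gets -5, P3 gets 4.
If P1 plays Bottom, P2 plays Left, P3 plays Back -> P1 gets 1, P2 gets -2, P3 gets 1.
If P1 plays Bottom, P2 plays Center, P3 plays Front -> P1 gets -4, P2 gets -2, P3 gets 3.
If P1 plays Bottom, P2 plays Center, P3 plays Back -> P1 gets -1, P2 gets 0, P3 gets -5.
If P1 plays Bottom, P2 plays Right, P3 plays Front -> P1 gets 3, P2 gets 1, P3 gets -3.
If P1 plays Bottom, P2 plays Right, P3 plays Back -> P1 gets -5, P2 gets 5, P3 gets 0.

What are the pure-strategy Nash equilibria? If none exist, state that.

(Top, Left, Front): P1 can switch to Bottom (0 → 1). Not NE.
(Top, Left, Back): P1 can switch to Bottom (0 → 1). Not NE.
(Top, Center, Front): P3 can switch to Back (-2 → 2). Not NE.
(Top, Center, Back): P1 can switch to Bottom (-2 → -1). Not NE.
(Top, Right, Front): P1 can switch to Bottom (-4 → 3). Not NE.
(Top, Right, Back): P3 can switch to Front (-2 → 4). Not NE.
(The remaining 6 profiles each have a profitable deviation by the same check.)

There is no pure-strategy Nash equilibrium.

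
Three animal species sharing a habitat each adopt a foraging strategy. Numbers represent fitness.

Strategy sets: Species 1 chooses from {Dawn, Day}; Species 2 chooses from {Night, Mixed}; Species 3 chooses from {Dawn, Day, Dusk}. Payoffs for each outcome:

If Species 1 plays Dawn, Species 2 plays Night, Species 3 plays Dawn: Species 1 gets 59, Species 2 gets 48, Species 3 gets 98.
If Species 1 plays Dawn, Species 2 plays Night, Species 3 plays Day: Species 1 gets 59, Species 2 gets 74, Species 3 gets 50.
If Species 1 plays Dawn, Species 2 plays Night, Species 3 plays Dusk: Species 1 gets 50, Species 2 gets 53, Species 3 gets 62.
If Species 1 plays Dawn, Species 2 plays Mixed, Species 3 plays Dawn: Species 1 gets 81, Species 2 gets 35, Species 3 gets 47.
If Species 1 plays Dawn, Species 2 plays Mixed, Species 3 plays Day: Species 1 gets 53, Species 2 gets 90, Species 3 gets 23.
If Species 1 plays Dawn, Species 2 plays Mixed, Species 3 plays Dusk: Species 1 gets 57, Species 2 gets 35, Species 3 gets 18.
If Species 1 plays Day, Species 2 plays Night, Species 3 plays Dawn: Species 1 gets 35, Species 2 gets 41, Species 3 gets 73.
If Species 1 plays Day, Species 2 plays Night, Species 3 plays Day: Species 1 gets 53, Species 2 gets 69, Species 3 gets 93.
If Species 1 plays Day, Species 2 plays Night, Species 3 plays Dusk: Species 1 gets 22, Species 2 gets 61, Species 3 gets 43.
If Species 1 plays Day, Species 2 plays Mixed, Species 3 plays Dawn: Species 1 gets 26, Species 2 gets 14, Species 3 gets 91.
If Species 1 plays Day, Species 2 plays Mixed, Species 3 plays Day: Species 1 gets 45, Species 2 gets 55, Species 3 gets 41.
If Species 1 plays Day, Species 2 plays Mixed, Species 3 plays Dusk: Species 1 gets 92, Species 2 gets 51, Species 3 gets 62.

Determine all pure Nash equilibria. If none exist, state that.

The unique pure-strategy Nash equilibrium is (Dawn, Night, Dawn).

Species 1 against (Night, Dawn): payoffs 59, 35 → best response Dawn.
Species 1 against (Night, Day): payoffs 59, 53 → best response Dawn.
Species 1 against (Night, Dusk): payoffs 50, 22 → best response Dawn.
Species 1 against (Mixed, Dawn): payoffs 81, 26 → best response Dawn.
Species 1 against (Mixed, Day): payoffs 53, 45 → best response Dawn.
Species 1 against (Mixed, Dusk): payoffs 57, 92 → best response Day.
Species 2 against (Dawn, Dawn): payoffs 48, 35 → best response Night.
Species 2 against (Dawn, Day): payoffs 74, 90 → best response Mixed.
Species 2 against (Dawn, Dusk): payoffs 53, 35 → best response Night.
Species 2 against (Day, Dawn): payoffs 41, 14 → best response Night.
Species 2 against (Day, Day): payoffs 69, 55 → best response Night.
Species 2 against (Day, Dusk): payoffs 61, 51 → best response Night.
Species 3 against (Dawn, Night): payoffs 98, 50, 62 → best response Dawn.
Species 3 against (Dawn, Mixed): payoffs 47, 23, 18 → best response Dawn.
Species 3 against (Day, Night): payoffs 73, 93, 43 → best response Day.
Species 3 against (Day, Mixed): payoffs 91, 41, 62 → best response Dawn.
Mutual best responses: (Dawn, Night, Dawn).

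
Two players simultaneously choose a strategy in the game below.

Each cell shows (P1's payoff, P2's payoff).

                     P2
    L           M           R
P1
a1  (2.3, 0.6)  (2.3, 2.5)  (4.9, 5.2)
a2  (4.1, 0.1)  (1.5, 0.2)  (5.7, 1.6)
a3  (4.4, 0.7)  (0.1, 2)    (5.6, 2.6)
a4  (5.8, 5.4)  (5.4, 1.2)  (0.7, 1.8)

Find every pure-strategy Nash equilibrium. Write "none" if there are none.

(a1, L): P1 can switch to a2 (2.3 → 4.1). Not NE.
(a1, M): P1 can switch to a4 (2.3 → 5.4). Not NE.
(a1, R): P1 can switch to a2 (4.9 → 5.7). Not NE.
(a2, L): P1 can switch to a3 (4.1 → 4.4). Not NE.
(a2, M): P1 can switch to a1 (1.5 → 2.3). Not NE.
(a2, R): P1 gets 5.7, best alternative 5.6; P2 gets 1.6, best alternative 0.2. No profitable deviation — NE.
(a3, L): P1 can switch to a4 (4.4 → 5.8). Not NE.
(a3, M): P1 can switch to a1 (0.1 → 2.3). Not NE.
(a3, R): P1 can switch to a2 (5.6 → 5.7). Not NE.
(a4, L): P1 gets 5.8, best alternative 4.4; P2 gets 5.4, best alternative 1.8. No profitable deviation — NE.
(a4, M): P2 can switch to L (1.2 → 5.4). Not NE.
(a4, R): P1 can switch to a1 (0.7 → 4.9). Not NE.

Pure-strategy Nash equilibria: (a2, R) and (a4, L)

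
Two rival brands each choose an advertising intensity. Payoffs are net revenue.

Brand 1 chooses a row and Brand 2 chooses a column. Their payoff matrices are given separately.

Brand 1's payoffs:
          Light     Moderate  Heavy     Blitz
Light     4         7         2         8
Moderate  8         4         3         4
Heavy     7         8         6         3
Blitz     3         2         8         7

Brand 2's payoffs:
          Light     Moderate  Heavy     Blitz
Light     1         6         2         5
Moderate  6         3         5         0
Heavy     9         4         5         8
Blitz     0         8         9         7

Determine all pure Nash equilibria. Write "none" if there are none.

The pure Nash equilibria are (Moderate, Light) and (Blitz, Heavy).

Mark each player's best response to every combination of opponents' strategies; a profile where every player is best-responding is a pure Nash equilibrium.
Brand 1 against Light: payoffs 4, 8, 7, 3 → best response Moderate.
Brand 1 against Moderate: payoffs 7, 4, 8, 2 → best response Heavy.
Brand 1 against Heavy: payoffs 2, 3, 6, 8 → best response Blitz.
Brand 1 against Blitz: payoffs 8, 4, 3, 7 → best response Light.
Brand 2 against Light: payoffs 1, 6, 2, 5 → best response Moderate.
Brand 2 against Moderate: payoffs 6, 3, 5, 0 → best response Light.
Brand 2 against Heavy: payoffs 9, 4, 5, 8 → best response Light.
Brand 2 against Blitz: payoffs 0, 8, 9, 7 → best response Heavy.
Mutual best responses: (Moderate, Light); (Blitz, Heavy).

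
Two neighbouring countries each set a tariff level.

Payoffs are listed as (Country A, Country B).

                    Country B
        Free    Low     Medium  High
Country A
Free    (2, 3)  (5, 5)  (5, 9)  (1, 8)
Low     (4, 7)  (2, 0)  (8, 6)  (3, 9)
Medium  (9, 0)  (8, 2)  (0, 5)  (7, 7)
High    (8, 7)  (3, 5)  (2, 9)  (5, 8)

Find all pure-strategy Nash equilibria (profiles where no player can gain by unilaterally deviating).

The unique pure-strategy Nash equilibrium is (Medium, High).

Country A against Free: payoffs 2, 4, 9, 8 → best response Medium.
Country A against Low: payoffs 5, 2, 8, 3 → best response Medium.
Country A against Medium: payoffs 5, 8, 0, 2 → best response Low.
Country A against High: payoffs 1, 3, 7, 5 → best response Medium.
Country B against Free: payoffs 3, 5, 9, 8 → best response Medium.
Country B against Low: payoffs 7, 0, 6, 9 → best response High.
Country B against Medium: payoffs 0, 2, 5, 7 → best response High.
Country B against High: payoffs 7, 5, 9, 8 → best response Medium.
Mutual best responses: (Medium, High).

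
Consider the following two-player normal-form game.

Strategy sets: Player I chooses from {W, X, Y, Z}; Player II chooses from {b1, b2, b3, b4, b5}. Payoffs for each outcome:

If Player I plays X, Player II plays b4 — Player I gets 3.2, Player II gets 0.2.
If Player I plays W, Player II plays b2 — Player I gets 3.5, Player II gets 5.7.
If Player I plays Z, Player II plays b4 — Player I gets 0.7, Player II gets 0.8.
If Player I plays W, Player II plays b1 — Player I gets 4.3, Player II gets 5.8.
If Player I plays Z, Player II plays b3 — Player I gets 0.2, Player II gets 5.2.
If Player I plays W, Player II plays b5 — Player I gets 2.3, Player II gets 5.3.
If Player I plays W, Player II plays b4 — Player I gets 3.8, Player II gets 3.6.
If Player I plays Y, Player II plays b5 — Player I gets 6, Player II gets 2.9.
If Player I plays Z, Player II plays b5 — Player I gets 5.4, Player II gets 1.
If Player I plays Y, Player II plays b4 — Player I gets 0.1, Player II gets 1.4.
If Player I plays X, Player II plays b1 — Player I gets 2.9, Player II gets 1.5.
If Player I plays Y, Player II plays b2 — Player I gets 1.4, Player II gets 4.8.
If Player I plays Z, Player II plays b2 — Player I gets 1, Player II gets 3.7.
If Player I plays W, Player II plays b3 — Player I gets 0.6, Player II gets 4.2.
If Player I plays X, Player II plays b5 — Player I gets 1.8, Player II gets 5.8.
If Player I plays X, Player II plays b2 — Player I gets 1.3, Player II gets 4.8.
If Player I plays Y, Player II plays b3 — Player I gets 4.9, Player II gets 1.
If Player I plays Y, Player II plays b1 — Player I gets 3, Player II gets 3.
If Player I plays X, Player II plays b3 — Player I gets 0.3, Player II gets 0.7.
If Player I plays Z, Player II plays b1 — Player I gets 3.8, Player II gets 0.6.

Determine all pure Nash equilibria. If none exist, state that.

(W, b1)

Check each profile: it is a Nash equilibrium iff no player can strictly gain by switching unilaterally.
(W, b1): Player I gets 4.3, best alternative 3.8; Player II gets 5.8, best alternative 5.7. No profitable deviation — NE.
(W, b2): Player II can switch to b1 (5.7 → 5.8). Not NE.
(W, b3): Player I can switch to Y (0.6 → 4.9). Not NE.
(W, b4): Player II can switch to b1 (3.6 → 5.8). Not NE.
(W, b5): Player I can switch to Y (2.3 → 6). Not NE.
(X, b1): Player I can switch to W (2.9 → 4.3). Not NE.
(X, b2): Player I can switch to W (1.3 → 3.5). Not NE.
(X, b3): Player I can switch to W (0.3 → 0.6). Not NE.
(X, b4): Player I can switch to W (3.2 → 3.8). Not NE.
(The remaining 11 profiles each have a profitable deviation by the same check.)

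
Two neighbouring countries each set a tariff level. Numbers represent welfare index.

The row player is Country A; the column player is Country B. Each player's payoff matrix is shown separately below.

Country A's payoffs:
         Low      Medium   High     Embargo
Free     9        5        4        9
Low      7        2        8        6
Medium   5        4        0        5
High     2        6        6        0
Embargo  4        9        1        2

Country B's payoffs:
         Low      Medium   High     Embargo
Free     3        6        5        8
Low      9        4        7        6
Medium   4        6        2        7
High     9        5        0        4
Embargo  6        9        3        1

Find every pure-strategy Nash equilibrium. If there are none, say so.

Pure-strategy Nash equilibria: (Free, Embargo); (Embargo, Medium)

Mark each player's best response to every combination of opponents' strategies; a profile where every player is best-responding is a pure Nash equilibrium.
Country A against Low: payoffs 9, 7, 5, 2, 4 → best response Free.
Country A against Medium: payoffs 5, 2, 4, 6, 9 → best response Embargo.
Country A against High: payoffs 4, 8, 0, 6, 1 → best response Low.
Country A against Embargo: payoffs 9, 6, 5, 0, 2 → best response Free.
Country B against Free: payoffs 3, 6, 5, 8 → best response Embargo.
Country B against Low: payoffs 9, 4, 7, 6 → best response Low.
Country B against Medium: payoffs 4, 6, 2, 7 → best response Embargo.
Country B against High: payoffs 9, 5, 0, 4 → best response Low.
Country B against Embargo: payoffs 6, 9, 3, 1 → best response Medium.
Mutual best responses: (Free, Embargo); (Embargo, Medium).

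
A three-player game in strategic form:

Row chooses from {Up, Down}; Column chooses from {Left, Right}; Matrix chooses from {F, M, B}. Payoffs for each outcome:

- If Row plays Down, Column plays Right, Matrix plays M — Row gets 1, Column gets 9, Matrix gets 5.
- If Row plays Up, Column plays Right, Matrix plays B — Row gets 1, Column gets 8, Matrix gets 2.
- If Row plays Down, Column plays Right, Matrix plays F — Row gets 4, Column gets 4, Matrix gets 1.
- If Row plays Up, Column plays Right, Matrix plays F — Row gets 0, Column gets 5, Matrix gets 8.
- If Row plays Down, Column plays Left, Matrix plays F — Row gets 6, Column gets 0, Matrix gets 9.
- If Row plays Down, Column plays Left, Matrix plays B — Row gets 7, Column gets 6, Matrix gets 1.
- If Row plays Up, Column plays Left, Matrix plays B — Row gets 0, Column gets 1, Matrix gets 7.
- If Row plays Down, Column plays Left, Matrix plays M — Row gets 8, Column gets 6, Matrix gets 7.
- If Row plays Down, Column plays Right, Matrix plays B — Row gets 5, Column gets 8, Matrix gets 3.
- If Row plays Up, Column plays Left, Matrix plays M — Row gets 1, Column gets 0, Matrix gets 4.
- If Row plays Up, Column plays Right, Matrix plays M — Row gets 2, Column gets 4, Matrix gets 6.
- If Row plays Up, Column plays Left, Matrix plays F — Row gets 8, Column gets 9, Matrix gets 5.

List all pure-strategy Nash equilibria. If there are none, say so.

none

For each player, find the best response to each opponent profile; mutual best responses are the pure NE.
Row against (Left, F): payoffs 8, 6 → best response Up.
Row against (Left, M): payoffs 1, 8 → best response Down.
Row against (Left, B): payoffs 0, 7 → best response Down.
Row against (Right, F): payoffs 0, 4 → best response Down.
Row against (Right, M): payoffs 2, 1 → best response Up.
Row against (Right, B): payoffs 1, 5 → best response Down.
Column against (Up, F): payoffs 9, 5 → best response Left.
Column against (Up, M): payoffs 0, 4 → best response Right.
Column against (Up, B): payoffs 1, 8 → best response Right.
Column against (Down, F): payoffs 0, 4 → best response Right.
Column against (Down, M): payoffs 6, 9 → best response Right.
Column against (Down, B): payoffs 6, 8 → best response Right.
Matrix against (Up, Left): payoffs 5, 4, 7 → best response B.
Matrix against (Up, Right): payoffs 8, 6, 2 → best response F.
Matrix against (Down, Left): payoffs 9, 7, 1 → best response F.
Matrix against (Down, Right): payoffs 1, 5, 3 → best response M.
No profile is a mutual best response for all players.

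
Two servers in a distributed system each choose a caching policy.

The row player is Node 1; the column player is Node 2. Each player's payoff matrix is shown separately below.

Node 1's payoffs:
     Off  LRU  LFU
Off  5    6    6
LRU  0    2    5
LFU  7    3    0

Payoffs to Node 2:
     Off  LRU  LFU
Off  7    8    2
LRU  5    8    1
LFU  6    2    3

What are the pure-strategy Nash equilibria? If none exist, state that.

Check each profile: it is a Nash equilibrium iff no player can strictly gain by switching unilaterally.
(Off, Off): Node 1 can switch to LFU (5 → 7). Not NE.
(Off, LRU): Node 1 gets 6, best alternative 3; Node 2 gets 8, best alternative 7. No profitable deviation — NE.
(Off, LFU): Node 2 can switch to Off (2 → 7). Not NE.
(LRU, Off): Node 1 can switch to Off (0 → 5). Not NE.
(LRU, LRU): Node 1 can switch to Off (2 → 6). Not NE.
(LRU, LFU): Node 1 can switch to Off (5 → 6). Not NE.
(LFU, Off): Node 1 gets 7, best alternative 5; Node 2 gets 6, best alternative 3. No profitable deviation — NE.
(LFU, LRU): Node 1 can switch to Off (3 → 6). Not NE.
(The remaining 1 profile has a profitable deviation by the same check.)

Pure-strategy Nash equilibria: (Off, LRU), (LFU, Off)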